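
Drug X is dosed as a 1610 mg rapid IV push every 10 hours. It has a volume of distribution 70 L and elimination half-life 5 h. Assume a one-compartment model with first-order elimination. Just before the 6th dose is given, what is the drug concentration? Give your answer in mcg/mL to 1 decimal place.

7.7 mcg/mL

f = (1/2)^(τ/t½) = (1/2)^(10/5) ≈ 0.2500.
C₀ = D/Vd = 1610/70 ≈ 23.000 mcg/mL.
Before the 6th dose, 5 doses have been given. Superposition: Cmin = C₀·(f + f² + … + f^5).
≈ 23.000 × (0.2500 + 0.0625 + 0.0156 + 0.0039 + 0.0010) ≈ 23.000 × 0.3330 ≈ 7.659 mcg/mL.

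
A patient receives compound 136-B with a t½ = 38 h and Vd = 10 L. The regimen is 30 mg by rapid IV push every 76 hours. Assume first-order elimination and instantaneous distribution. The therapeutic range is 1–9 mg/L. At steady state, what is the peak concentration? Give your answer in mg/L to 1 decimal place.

4.0 mg/L

The dosing interval is 2 half-lives, so f = 2^(−2) = 0.25.
Accumulation ratio R = 1/(1 − f) = 1/0.75 = 4/3.
Single-dose peak C₀ = D/Vd = 30/10 = 3 mg/L.
Steady-state peak Cmax,ss = C₀·R = 3 × 4/3 ≈ 4.000 mg/L.
Peak 4.0 mg/L vs MTC 9 mg/L: below toxic threshold.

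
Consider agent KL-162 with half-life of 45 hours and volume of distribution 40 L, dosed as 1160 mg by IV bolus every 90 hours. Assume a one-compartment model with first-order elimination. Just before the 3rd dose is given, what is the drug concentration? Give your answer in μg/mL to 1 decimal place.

f = (1/2)^(τ/t½) = (1/2)^(90/45) ≈ 0.2500.
C₀ = D/Vd = 1160/40 ≈ 29.000 μg/mL.
Before the 3rd dose, 2 doses have been given. Superposition: Cmin = C₀·(f + f²).
≈ 29.000 × (0.2500 + 0.0625) ≈ 29.000 × 0.3125 ≈ 9.062 μg/mL.

9.1 μg/mL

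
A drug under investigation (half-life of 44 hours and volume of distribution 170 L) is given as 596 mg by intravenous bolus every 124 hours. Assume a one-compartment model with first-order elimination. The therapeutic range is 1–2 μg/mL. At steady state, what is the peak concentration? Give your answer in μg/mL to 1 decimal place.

τ/t½ = 124/44 ≈ 2.8182, so fraction remaining f = (1/2)^(124/44) ≈ 0.1418.
Accumulation ratio R = 1/(1 − f) ≈ 1/0.8582 ≈ 1.1652.
Single-dose peak C₀ = D/Vd = 596/170 ≈ 3.506 μg/mL.
Steady-state peak Cmax,ss = C₀·R ≈ 3.506 × 1.1652 ≈ 4.085 μg/mL.
Peak 4.1 μg/mL vs MTC 2 μg/mL: exceeds toxic threshold.

4.1 μg/mL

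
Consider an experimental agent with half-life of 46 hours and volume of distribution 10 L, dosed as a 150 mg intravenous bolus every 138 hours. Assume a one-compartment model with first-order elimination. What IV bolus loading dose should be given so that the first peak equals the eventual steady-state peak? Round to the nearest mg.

171 mg

f = (1/2)^(138/46) ≈ 0.125000; accumulation ratio R = 1/(1−f) ≈ 1.14286.
Loading dose to hit Cmax,ss on first dose: D_load = D_maint·R ≈ 150 × 1.14286 ≈ 171.43 mg.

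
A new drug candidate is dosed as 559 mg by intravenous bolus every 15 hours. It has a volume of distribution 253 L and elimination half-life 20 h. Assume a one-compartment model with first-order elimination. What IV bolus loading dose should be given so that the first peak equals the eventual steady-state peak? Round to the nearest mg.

f = (1/2)^(15/20) ≈ 0.594604; accumulation ratio R = 1/(1−f) ≈ 2.46672.
Loading dose to hit Cmax,ss on first dose: D_load = D_maint·R ≈ 559 × 2.46672 ≈ 1378.90 mg.

1379 mg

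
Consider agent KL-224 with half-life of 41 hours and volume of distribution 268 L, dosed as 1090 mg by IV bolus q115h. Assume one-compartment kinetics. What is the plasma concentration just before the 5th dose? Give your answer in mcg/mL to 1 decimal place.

0.7 mcg/mL

f = (1/2)^(τ/t½) = (1/2)^(115/41) ≈ 0.1431.
C₀ = D/Vd = 1090/268 ≈ 4.067 mcg/mL.
Before the 5th dose, 4 doses have been given. Superposition: Cmin = C₀·(f + f² + … + f^4).
≈ 4.067 × (0.1431 + 0.0205 + 0.0029 + 0.0004) ≈ 4.067 × 0.1669 ≈ 0.679 mcg/mL.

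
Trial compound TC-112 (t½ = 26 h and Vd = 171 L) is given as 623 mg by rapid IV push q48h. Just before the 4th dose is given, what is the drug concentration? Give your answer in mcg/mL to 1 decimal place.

f = (1/2)^(τ/t½) = (1/2)^(48/26) ≈ 0.2781.
C₀ = D/Vd = 623/171 ≈ 3.643 mcg/mL.
Before the 4th dose, 3 doses have been given. Superposition: Cmin = C₀·(f + f² + … + f^3).
≈ 3.643 × (0.2781 + 0.0773 + 0.0215) ≈ 3.643 × 0.3769 ≈ 1.373 mcg/mL.

1.4 mcg/mL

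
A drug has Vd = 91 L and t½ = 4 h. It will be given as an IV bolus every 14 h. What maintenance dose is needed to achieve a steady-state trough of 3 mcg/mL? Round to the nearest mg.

2816 mg

τ/t½ = 14/4 ≈ 3.5, so f = (1/2)^(14/4) ≈ 0.088388.
Cmin,ss = (D/Vd)·f/(1−f), so D = Cmin,ss·Vd·(1−f)/f.
D = 3 × 91 × (1−f)/f ≈ 3 × 91 × 10.31375 ≈ 2815.65 mg.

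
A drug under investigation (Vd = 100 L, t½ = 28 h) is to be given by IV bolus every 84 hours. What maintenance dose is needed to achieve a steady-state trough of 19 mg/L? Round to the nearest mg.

13300 mg

τ/t½ = 84/28 ≈ 3, so f = (1/2)^(84/28) ≈ 0.125000.
Cmin,ss = (D/Vd)·f/(1−f), so D = Cmin,ss·Vd·(1−f)/f.
D = 19 × 100 × (1−f)/f ≈ 19 × 100 × 7.00000 ≈ 13300.00 mg.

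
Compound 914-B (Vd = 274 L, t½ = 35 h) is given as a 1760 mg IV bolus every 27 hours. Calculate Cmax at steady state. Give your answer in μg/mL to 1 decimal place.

τ/t½ = 27/35 ≈ 0.77143, so fraction remaining f = (1/2)^(27/35) ≈ 0.5858.
Accumulation ratio R = 1/(1 − f) ≈ 1/0.4142 ≈ 2.4143.
Single-dose peak C₀ = D/Vd = 1760/274 ≈ 6.423 μg/mL.
Steady-state peak Cmax,ss = C₀·R ≈ 6.423 × 2.4143 ≈ 15.507 μg/mL.

15.5 μg/mL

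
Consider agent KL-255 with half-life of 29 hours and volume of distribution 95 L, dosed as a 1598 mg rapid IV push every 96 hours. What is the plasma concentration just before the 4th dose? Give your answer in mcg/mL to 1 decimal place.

f = (1/2)^(τ/t½) = (1/2)^(96/29) ≈ 0.1008.
C₀ = D/Vd = 1598/95 ≈ 16.821 mcg/mL.
Before the 4th dose, 3 doses have been given. Superposition: Cmin = C₀·(f + f² + … + f^3).
≈ 16.821 × (0.1008 + 0.0102 + 0.0010) ≈ 16.821 × 0.1120 ≈ 1.884 mcg/mL.

1.9 mcg/mL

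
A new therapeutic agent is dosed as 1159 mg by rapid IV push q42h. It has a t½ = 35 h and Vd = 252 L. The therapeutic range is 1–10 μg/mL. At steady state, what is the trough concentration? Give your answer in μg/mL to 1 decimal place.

τ/t½ = 42/35 ≈ 1.2, so fraction remaining f = (1/2)^(42/35) ≈ 0.4353.
Each bolus raises the concentration by D/Vd = 1159/252 ≈ 4.599 μg/mL.
Steady-state trough Cmin,ss = C₀·f/(1−f) ≈ 4.599 × 0.4353/0.5647 ≈ 3.545 μg/mL.
Trough 3.5 μg/mL vs MEC 1 μg/mL: adequate.

3.5 μg/mL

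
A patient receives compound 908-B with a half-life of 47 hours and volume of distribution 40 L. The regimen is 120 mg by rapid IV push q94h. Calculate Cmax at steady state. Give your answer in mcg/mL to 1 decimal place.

The dosing interval is 2 half-lives, so f = 2^(−2) = 0.25.
At steady state, R = 1/(1 − 0.25) = 4/3.
Single-dose peak C₀ = D/Vd = 120/40 = 3 mcg/mL.
Steady-state peak Cmax,ss = C₀·R = 3 × 4/3 ≈ 4.000 mcg/mL.

4.0 mcg/mL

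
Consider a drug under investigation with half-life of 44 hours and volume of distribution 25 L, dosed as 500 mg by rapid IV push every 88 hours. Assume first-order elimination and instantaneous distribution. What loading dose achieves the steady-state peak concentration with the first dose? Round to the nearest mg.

667 mg

f = (1/2)^(88/44) ≈ 0.250000; accumulation ratio R = 1/(1−f) ≈ 1.33333.
Loading dose to hit Cmax,ss on first dose: D_load = D_maint·R ≈ 500 × 1.33333 ≈ 666.66 mg.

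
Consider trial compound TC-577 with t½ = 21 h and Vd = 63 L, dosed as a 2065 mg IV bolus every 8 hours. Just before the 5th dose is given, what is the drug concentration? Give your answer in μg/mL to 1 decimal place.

70.7 μg/mL

f = (1/2)^(τ/t½) = (1/2)^(8/21) ≈ 0.7679.
C₀ = D/Vd = 2065/63 ≈ 32.778 μg/mL.
Before the 5th dose, 4 doses have been given. Superposition: Cmin = C₀·(f + f² + … + f^4).
≈ 32.778 × (0.7679 + 0.5897 + 0.4528 + 0.3477) ≈ 32.778 × 2.1581 ≈ 70.738 μg/mL.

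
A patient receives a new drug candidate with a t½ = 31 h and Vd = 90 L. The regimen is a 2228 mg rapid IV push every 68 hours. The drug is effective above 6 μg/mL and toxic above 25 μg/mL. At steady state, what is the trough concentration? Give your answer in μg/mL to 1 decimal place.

6.9 μg/mL

k = ln2/t½ = ln2/31 ≈ 0.022360 h⁻¹; fraction remaining f = e^(−kτ) = e^(−0.022360×68) ≈ 0.2186.
Accumulation ratio R = 1/(1 − f) ≈ 1/0.7814 ≈ 1.2798.
Each bolus raises the concentration by D/Vd = 2228/90 ≈ 24.756 μg/mL.
Steady-state peak Cmax,ss = C₀·R ≈ 24.756 × 1.2798 ≈ 31.683 μg/mL.
Steady-state trough Cmin,ss = Cmax,ss·f ≈ 31.683 × 0.2186 ≈ 6.926 μg/mL.
Trough 6.9 μg/mL vs MEC 6 μg/mL: adequate.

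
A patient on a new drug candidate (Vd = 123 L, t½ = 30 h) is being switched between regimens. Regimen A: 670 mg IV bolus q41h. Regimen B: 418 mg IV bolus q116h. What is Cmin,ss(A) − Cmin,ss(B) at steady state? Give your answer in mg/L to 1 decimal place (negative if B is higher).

3.2 mg/L

Regimen A: f = (1/2)^(41/30) ≈ 0.3878; Cmin,ss = (670/123)·f/(1−f) ≈ 3.451 mg/L.
Regimen B: f = (1/2)^(116/30) ≈ 0.0686; Cmin,ss = (418/123)·f/(1−f) ≈ 0.250 mg/L.
Difference ≈ 3.451 − 0.250 ≈ 3.201 mg/L.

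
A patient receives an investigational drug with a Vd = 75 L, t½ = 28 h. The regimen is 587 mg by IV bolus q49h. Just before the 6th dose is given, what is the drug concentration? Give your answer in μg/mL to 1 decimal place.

f = (1/2)^(τ/t½) = (1/2)^(49/28) ≈ 0.2973.
C₀ = D/Vd = 587/75 ≈ 7.827 μg/mL.
Before the 6th dose, 5 doses have been given. Superposition: Cmin = C₀·(f + f² + … + f^5).
≈ 7.827 × (0.2973 + 0.0884 + 0.0263 + 0.0078 + 0.0023) ≈ 7.827 × 0.4221 ≈ 3.304 μg/mL.

3.3 μg/mL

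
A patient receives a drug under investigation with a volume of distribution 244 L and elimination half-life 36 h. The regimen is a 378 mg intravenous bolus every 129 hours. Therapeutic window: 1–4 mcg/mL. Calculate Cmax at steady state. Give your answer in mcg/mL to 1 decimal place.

1.7 mcg/mL

k = ln2/t½ = ln2/36 ≈ 0.019254 h⁻¹; fraction remaining f = e^(−kτ) = e^(−0.019254×129) ≈ 0.0834.
At steady state, accumulation factor R = 1/(1 − e^(−kτ)) ≈ 1.0910.
Each bolus raises the concentration by D/Vd = 378/244 ≈ 1.549 mcg/mL.
Cmax,ss = C₀/(1 − f) ≈ 1.549/0.9166 ≈ 1.690 mcg/mL.
Peak 1.7 mcg/mL vs MTC 4 mcg/mL: below toxic threshold.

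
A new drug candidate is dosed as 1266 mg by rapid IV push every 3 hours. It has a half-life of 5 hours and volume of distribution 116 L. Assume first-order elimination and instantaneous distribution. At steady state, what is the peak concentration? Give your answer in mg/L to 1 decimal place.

τ/t½ = 3/5 ≈ 0.6, so fraction remaining f = (1/2)^(3/5) ≈ 0.6598.
At steady state, accumulation factor R = 1/(1 − e^(−kτ)) ≈ 2.9394.
Each bolus raises the concentration by D/Vd = 1266/116 ≈ 10.914 mg/L.
Cmax,ss = C₀/(1 − f) ≈ 10.914/0.3402 ≈ 32.081 mg/L.

32.1 mg/L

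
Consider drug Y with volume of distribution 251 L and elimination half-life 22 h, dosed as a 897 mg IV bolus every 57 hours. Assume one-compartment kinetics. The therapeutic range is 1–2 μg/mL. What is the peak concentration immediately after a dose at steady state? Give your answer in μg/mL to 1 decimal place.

4.3 μg/mL

k = ln2/t½ = ln2/22 ≈ 0.031507 h⁻¹; fraction remaining f = e^(−kτ) = e^(−0.031507×57) ≈ 0.1660.
At steady state, accumulation factor R = 1/(1 − e^(−kτ)) ≈ 1.1990.
Each bolus raises the concentration by D/Vd = 897/251 ≈ 3.574 μg/mL.
Cmax,ss = C₀/(1 − f) ≈ 3.574/0.8340 ≈ 4.285 μg/mL.
Peak 4.3 μg/mL vs MTC 2 μg/mL: exceeds toxic threshold.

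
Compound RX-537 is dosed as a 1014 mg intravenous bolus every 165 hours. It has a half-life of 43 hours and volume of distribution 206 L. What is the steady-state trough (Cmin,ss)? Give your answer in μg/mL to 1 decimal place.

0.4 μg/mL

k = ln2/t½ = ln2/43 ≈ 0.016120 h⁻¹; fraction remaining f = e^(−kτ) = e^(−0.016120×165) ≈ 0.0700.
Accumulation ratio R = 1/(1 − f) ≈ 1/0.9300 ≈ 1.0753.
Single-dose peak C₀ = D/Vd = 1014/206 ≈ 4.922 μg/mL.
Steady-state peak Cmax,ss = C₀·R ≈ 4.922 × 1.0753 ≈ 5.293 μg/mL.
Steady-state trough Cmin,ss = Cmax,ss·f ≈ 5.293 × 0.0700 ≈ 0.371 μg/mL.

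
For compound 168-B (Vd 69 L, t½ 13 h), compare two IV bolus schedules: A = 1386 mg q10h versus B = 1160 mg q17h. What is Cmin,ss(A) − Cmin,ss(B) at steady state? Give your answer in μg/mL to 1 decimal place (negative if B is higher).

Regimen A: f = (1/2)^(10/13) ≈ 0.5867; Cmin,ss = (1386/69)·f/(1−f) ≈ 28.514 μg/mL.
Regimen B: f = (1/2)^(17/13) ≈ 0.4040; Cmin,ss = (1160/69)·f/(1−f) ≈ 11.396 μg/mL.
Difference ≈ 28.514 − 11.396 ≈ 17.118 μg/mL.

17.1 μg/mL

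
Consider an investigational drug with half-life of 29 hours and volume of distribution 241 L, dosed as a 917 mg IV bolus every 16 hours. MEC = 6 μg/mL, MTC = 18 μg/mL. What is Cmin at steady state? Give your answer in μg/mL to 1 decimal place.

Over one 16-h interval, 16/29 ≈ 0.55172 half-lives elapse, leaving f ≈ 0.6822 of each dose.
At steady state, accumulation factor R = 1/(1 − e^(−kτ)) ≈ 3.1466.
Single-dose peak C₀ = D/Vd = 917/241 ≈ 3.805 μg/mL.
Cmax,ss = C₀/(1 − f) ≈ 3.805/0.3178 ≈ 11.973 μg/mL.
One interval later, Cmin,ss = Cmax,ss·e^(−kτ) ≈ 11.973 × 0.6822 ≈ 8.168 μg/mL.
Trough 8.2 μg/mL vs MEC 6 μg/mL: adequate.

8.2 μg/mL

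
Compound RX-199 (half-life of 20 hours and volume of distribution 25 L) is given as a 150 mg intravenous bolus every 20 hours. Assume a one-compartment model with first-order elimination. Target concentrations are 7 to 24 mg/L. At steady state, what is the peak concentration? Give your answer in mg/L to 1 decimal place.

τ = 20 h = 1 half-life, so f = (1/2)^1 = 0.5.
At steady state, R = 1/(1 − 0.5) = 2/1.
Single-dose peak C₀ = D/Vd = 150/25 = 6 mg/L.
Steady-state peak Cmax,ss = C₀·R = 6 × 2/1 ≈ 12.000 mg/L.
Peak 12.0 mg/L vs MTC 24 mg/L: below toxic threshold.

12.0 mg/L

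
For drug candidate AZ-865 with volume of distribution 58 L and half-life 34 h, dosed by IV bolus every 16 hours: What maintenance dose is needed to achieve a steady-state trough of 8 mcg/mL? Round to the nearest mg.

τ/t½ = 16/34 ≈ 0.47059, so f = (1/2)^(16/34) ≈ 0.721670.
Cmin,ss = (D/Vd)·f/(1−f), so D = Cmin,ss·Vd·(1−f)/f.
D = 8 × 58 × (1−f)/f ≈ 8 × 58 × 0.38567 ≈ 178.95 mg.

179 mg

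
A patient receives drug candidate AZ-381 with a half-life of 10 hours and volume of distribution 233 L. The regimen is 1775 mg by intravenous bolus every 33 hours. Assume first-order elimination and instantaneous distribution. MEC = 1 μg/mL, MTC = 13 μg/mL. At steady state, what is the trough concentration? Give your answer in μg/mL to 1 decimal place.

τ/t½ = 33/10 ≈ 3.3, so fraction remaining f = (1/2)^(33/10) ≈ 0.1015.
Each bolus raises the concentration by D/Vd = 1775/233 ≈ 7.618 μg/mL.
Steady-state trough Cmin,ss = C₀·f/(1−f) ≈ 7.618 × 0.1015/0.8985 ≈ 0.861 μg/mL.
Trough 0.9 μg/mL vs MEC 1 μg/mL: subtherapeutic.

0.9 μg/mL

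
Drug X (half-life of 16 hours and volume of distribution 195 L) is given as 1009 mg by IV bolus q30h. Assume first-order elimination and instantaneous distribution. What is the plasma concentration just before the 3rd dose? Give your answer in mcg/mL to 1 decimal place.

f = (1/2)^(τ/t½) = (1/2)^(30/16) ≈ 0.2726.
C₀ = D/Vd = 1009/195 ≈ 5.174 mcg/mL.
Before the 3rd dose, 2 doses have been given. Superposition: Cmin = C₀·(f + f²).
≈ 5.174 × (0.2726 + 0.0743) ≈ 5.174 × 0.3469 ≈ 1.795 mcg/mL.

1.8 mcg/mL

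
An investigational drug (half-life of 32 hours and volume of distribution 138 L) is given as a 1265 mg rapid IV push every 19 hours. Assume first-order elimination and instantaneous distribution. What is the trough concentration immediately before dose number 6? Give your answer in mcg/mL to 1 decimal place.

15.7 mcg/mL

f = (1/2)^(τ/t½) = (1/2)^(19/32) ≈ 0.6626.
C₀ = D/Vd = 1265/138 ≈ 9.167 mcg/mL.
Before the 6th dose, 5 doses have been given. Superposition: Cmin = C₀·(f + f² + … + f^5).
≈ 9.167 × (0.6626 + 0.4390 + 0.2909 + 0.1928 + 0.1277) ≈ 9.167 × 1.7130 ≈ 15.703 mcg/mL.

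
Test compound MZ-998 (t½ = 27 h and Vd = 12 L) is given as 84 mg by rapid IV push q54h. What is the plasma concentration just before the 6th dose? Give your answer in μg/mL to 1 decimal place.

2.3 μg/mL

f = (1/2)^(τ/t½) = (1/2)^(54/27) ≈ 0.2500.
C₀ = D/Vd = 84/12 ≈ 7.000 μg/mL.
Before the 6th dose, 5 doses have been given. Superposition: Cmin = C₀·(f + f² + … + f^5).
≈ 7.000 × (0.2500 + 0.0625 + 0.0156 + 0.0039 + 0.0010) ≈ 7.000 × 0.3330 ≈ 2.331 μg/mL.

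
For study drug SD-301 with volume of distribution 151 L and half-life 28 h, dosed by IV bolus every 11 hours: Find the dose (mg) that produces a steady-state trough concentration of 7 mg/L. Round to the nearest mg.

τ/t½ = 11/28 ≈ 0.39286, so f = (1/2)^(11/28) ≈ 0.761620.
Cmin,ss = (D/Vd)·f/(1−f), so D = Cmin,ss·Vd·(1−f)/f.
D = 7 × 151 × (1−f)/f ≈ 7 × 151 × 0.31299 ≈ 330.83 mg.

331 mg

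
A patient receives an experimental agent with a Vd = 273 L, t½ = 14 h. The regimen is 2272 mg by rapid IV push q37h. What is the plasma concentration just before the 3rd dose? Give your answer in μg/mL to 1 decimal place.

1.5 μg/mL

f = (1/2)^(τ/t½) = (1/2)^(37/14) ≈ 0.1601.
C₀ = D/Vd = 2272/273 ≈ 8.322 μg/mL.
Before the 3rd dose, 2 doses have been given. Superposition: Cmin = C₀·(f + f²).
≈ 8.322 × (0.1601 + 0.0256) ≈ 8.322 × 0.1857 ≈ 1.545 μg/mL.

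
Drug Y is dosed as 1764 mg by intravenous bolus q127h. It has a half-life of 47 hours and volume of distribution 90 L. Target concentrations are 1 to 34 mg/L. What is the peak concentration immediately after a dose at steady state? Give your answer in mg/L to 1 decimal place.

23.2 mg/L

k = ln2/t½ = ln2/47 ≈ 0.014748 h⁻¹; fraction remaining f = e^(−kτ) = e^(−0.014748×127) ≈ 0.1537.
At steady state, accumulation factor R = 1/(1 − e^(−kτ)) ≈ 1.1816.
Single-dose peak C₀ = D/Vd = 1764/90 ≈ 19.600 mg/L.
Steady-state peak Cmax,ss = C₀·R ≈ 19.600 × 1.1816 ≈ 23.159 mg/L.
Peak 23.2 mg/L vs MTC 34 mg/L: below toxic threshold.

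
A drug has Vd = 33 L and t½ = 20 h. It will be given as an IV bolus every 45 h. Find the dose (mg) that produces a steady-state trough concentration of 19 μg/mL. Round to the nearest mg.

2356 mg

τ/t½ = 45/20 ≈ 2.25, so f = (1/2)^(45/20) ≈ 0.210224.
Cmin,ss = (D/Vd)·f/(1−f), so D = Cmin,ss·Vd·(1−f)/f.
D = 19 × 33 × (1−f)/f ≈ 19 × 33 × 3.75683 ≈ 2355.53 mg.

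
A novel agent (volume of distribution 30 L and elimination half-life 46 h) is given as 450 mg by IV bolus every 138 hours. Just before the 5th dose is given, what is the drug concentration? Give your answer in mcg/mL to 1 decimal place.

f = (1/2)^(τ/t½) = (1/2)^(138/46) ≈ 0.1250.
C₀ = D/Vd = 450/30 ≈ 15.000 mcg/mL.
Before the 5th dose, 4 doses have been given. Superposition: Cmin = C₀·(f + f² + … + f^4).
≈ 15.000 × (0.1250 + 0.0156 + 0.0020 + 0.0002) ≈ 15.000 × 0.1428 ≈ 2.142 mcg/mL.

2.1 mcg/mL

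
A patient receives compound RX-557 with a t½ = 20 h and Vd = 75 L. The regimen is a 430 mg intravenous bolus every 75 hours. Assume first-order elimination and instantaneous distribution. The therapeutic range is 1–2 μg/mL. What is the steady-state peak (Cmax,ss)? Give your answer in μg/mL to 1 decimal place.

Over one 75-h interval, 75/20 ≈ 3.75 half-lives elapse, leaving f ≈ 0.0743 of each dose.
At steady state, accumulation factor R = 1/(1 − e^(−kτ)) ≈ 1.0803.
Single-dose peak C₀ = D/Vd = 430/75 ≈ 5.733 μg/mL.
Cmax,ss = C₀/(1 − f) ≈ 5.733/0.9257 ≈ 6.193 μg/mL.
Peak 6.2 μg/mL vs MTC 2 μg/mL: exceeds toxic threshold.

6.2 μg/mL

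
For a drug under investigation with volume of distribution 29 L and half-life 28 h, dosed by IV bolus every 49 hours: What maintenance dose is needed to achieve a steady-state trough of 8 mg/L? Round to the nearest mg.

τ/t½ = 49/28 ≈ 1.75, so f = (1/2)^(49/28) ≈ 0.297302.
Cmin,ss = (D/Vd)·f/(1−f), so D = Cmin,ss·Vd·(1−f)/f.
D = 8 × 29 × (1−f)/f ≈ 8 × 29 × 2.36358 ≈ 548.35 mg.

548 mg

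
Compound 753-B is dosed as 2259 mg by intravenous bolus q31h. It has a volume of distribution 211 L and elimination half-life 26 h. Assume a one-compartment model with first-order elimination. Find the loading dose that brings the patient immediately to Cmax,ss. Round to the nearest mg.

4017 mg

f = (1/2)^(31/26) ≈ 0.437602; accumulation ratio R = 1/(1−f) ≈ 1.77810.
Loading dose to hit Cmax,ss on first dose: D_load = D_maint·R ≈ 2259 × 1.77810 ≈ 4016.73 mg.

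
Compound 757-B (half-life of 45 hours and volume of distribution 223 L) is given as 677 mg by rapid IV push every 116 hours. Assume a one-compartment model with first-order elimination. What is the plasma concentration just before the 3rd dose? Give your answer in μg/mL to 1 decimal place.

f = (1/2)^(τ/t½) = (1/2)^(116/45) ≈ 0.1675.
C₀ = D/Vd = 677/223 ≈ 3.036 μg/mL.
Before the 3rd dose, 2 doses have been given. Superposition: Cmin = C₀·(f + f²).
≈ 3.036 × (0.1675 + 0.0281) ≈ 3.036 × 0.1956 ≈ 0.594 μg/mL.

0.6 μg/mL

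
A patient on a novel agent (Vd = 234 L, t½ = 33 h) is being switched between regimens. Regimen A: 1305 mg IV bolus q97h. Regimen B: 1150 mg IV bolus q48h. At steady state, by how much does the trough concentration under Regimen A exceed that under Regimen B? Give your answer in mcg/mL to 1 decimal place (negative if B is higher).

-2.0 mcg/mL

Regimen A: f = (1/2)^(97/33) ≈ 0.1304; Cmin,ss = (1305/234)·f/(1−f) ≈ 0.836 mcg/mL.
Regimen B: f = (1/2)^(48/33) ≈ 0.3649; Cmin,ss = (1150/234)·f/(1−f) ≈ 2.824 mcg/mL.
Difference ≈ 0.836 − 2.824 ≈ -1.988 mcg/mL.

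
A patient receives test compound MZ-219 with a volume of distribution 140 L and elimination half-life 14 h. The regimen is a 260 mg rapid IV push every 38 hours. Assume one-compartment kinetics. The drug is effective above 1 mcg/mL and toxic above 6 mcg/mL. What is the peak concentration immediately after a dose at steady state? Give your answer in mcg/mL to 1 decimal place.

2.2 mcg/mL

τ/t½ = 38/14 ≈ 2.7143, so fraction remaining f = (1/2)^(38/14) ≈ 0.1524.
At steady state, accumulation factor R = 1/(1 − e^(−kτ)) ≈ 1.1798.
Single-dose peak C₀ = D/Vd = 260/140 ≈ 1.857 mcg/mL.
Steady-state peak Cmax,ss = C₀·R ≈ 1.857 × 1.1798 ≈ 2.191 mcg/mL.
Peak 2.2 mcg/mL vs MTC 6 mcg/mL: below toxic threshold.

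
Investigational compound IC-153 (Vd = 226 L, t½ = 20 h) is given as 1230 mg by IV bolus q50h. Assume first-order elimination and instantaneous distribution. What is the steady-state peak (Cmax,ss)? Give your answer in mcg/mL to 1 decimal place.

6.6 mcg/mL

Over one 50-h interval, 50/20 ≈ 2.5 half-lives elapse, leaving f ≈ 0.1768 of each dose.
Accumulation ratio R = 1/(1 − f) ≈ 1/0.8232 ≈ 1.2148.
Each bolus raises the concentration by D/Vd = 1230/226 ≈ 5.442 mcg/mL.
Cmax,ss = C₀/(1 − f) ≈ 5.442/0.8232 ≈ 6.611 mcg/mL.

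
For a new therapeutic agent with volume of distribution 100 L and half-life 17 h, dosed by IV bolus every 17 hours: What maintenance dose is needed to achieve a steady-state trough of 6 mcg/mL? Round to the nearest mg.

600 mg

τ/t½ = 17/17 ≈ 1, so f = (1/2)^(17/17) ≈ 0.500000.
Cmin,ss = (D/Vd)·f/(1−f), so D = Cmin,ss·Vd·(1−f)/f.
D = 6 × 100 × (1−f)/f ≈ 6 × 100 × 1.00000 ≈ 600.00 mg.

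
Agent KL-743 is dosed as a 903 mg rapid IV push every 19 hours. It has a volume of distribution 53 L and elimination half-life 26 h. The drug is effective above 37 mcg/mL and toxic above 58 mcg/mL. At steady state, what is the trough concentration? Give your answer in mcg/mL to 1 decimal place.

Over one 19-h interval, 19/26 ≈ 0.73077 half-lives elapse, leaving f ≈ 0.6026 of each dose.
At steady state, accumulation factor R = 1/(1 − e^(−kτ)) ≈ 2.5164.
Each bolus raises the concentration by D/Vd = 903/53 ≈ 17.038 mcg/mL.
Cmax,ss = C₀/(1 − f) ≈ 17.038/0.3974 ≈ 42.874 mcg/mL.
Steady-state trough Cmin,ss = Cmax,ss·f ≈ 42.874 × 0.6026 ≈ 25.836 mcg/mL.
Trough 25.8 mcg/mL vs MEC 37 mcg/mL: subtherapeutic.

25.8 mcg/mL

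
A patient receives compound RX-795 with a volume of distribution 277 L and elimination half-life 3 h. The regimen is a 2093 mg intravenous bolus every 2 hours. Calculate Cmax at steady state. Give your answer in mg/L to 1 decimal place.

k = ln2/t½ = ln2/3 ≈ 0.231049 h⁻¹; fraction remaining f = e^(−kτ) = e^(−0.231049×2) ≈ 0.6300.
At steady state, accumulation factor R = 1/(1 − e^(−kτ)) ≈ 2.7027.
Each bolus raises the concentration by D/Vd = 2093/277 ≈ 7.556 mg/L.
Steady-state peak Cmax,ss = C₀·R ≈ 7.556 × 2.7027 ≈ 20.422 mg/L.

20.4 mg/L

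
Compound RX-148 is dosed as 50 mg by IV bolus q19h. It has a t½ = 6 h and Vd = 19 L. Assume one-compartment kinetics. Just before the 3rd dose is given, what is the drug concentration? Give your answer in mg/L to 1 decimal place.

0.3 mg/L

f = (1/2)^(τ/t½) = (1/2)^(19/6) ≈ 0.1114.
C₀ = D/Vd = 50/19 ≈ 2.632 mg/L.
Before the 3rd dose, 2 doses have been given. Superposition: Cmin = C₀·(f + f²).
≈ 2.632 × (0.1114 + 0.0124) ≈ 2.632 × 0.1238 ≈ 0.326 mg/L.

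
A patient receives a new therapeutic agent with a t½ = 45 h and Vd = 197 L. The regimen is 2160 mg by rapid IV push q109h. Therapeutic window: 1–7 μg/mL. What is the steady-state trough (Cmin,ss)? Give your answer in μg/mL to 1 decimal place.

k = ln2/t½ = ln2/45 ≈ 0.015403 h⁻¹; fraction remaining f = e^(−kτ) = e^(−0.015403×109) ≈ 0.1866.
Accumulation ratio R = 1/(1 − f) ≈ 1/0.8134 ≈ 1.2294.
Each bolus raises the concentration by D/Vd = 2160/197 ≈ 10.964 μg/mL.
Cmax,ss = C₀/(1 − f) ≈ 10.964/0.8134 ≈ 13.479 μg/mL.
One interval later, Cmin,ss = Cmax,ss·e^(−kτ) ≈ 13.479 × 0.1866 ≈ 2.515 μg/mL.
Trough 2.5 μg/mL vs MEC 1 μg/mL: adequate.

2.5 μg/mL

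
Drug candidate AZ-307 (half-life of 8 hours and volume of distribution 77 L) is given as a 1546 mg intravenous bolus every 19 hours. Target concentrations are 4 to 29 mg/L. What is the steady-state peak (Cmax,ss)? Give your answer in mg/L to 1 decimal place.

τ/t½ = 19/8 ≈ 2.375, so fraction remaining f = (1/2)^(19/8) ≈ 0.1928.
At steady state, accumulation factor R = 1/(1 − e^(−kτ)) ≈ 1.2389.
Single-dose peak C₀ = D/Vd = 1546/77 ≈ 20.078 mg/L.
Steady-state peak Cmax,ss = C₀·R ≈ 20.078 × 1.2389 ≈ 24.875 mg/L.
Peak 24.9 mg/L vs MTC 29 mg/L: below toxic threshold.

24.9 mg/L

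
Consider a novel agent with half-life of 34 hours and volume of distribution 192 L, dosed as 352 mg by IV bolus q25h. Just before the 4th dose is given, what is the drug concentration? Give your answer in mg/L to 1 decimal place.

f = (1/2)^(τ/t½) = (1/2)^(25/34) ≈ 0.6007.
C₀ = D/Vd = 352/192 ≈ 1.833 mg/L.
Before the 4th dose, 3 doses have been given. Superposition: Cmin = C₀·(f + f² + … + f^3).
≈ 1.833 × (0.6007 + 0.3608 + 0.2168) ≈ 1.833 × 1.1783 ≈ 2.160 mg/L.

2.2 mg/L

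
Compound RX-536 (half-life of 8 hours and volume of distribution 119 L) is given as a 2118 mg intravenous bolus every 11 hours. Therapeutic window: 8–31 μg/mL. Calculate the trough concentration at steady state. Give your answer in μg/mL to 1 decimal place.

11.2 μg/mL

Over one 11-h interval, 11/8 ≈ 1.375 half-lives elapse, leaving f ≈ 0.3856 of each dose.
At steady state, accumulation factor R = 1/(1 − e^(−kτ)) ≈ 1.6276.
Each bolus raises the concentration by D/Vd = 2118/119 ≈ 17.798 μg/mL.
Cmax,ss = C₀/(1 − f) ≈ 17.798/0.6144 ≈ 28.968 μg/mL.
One interval later, Cmin,ss = Cmax,ss·e^(−kτ) ≈ 28.968 × 0.3856 ≈ 11.170 μg/mL.
Trough 11.2 μg/mL vs MEC 8 μg/mL: adequate.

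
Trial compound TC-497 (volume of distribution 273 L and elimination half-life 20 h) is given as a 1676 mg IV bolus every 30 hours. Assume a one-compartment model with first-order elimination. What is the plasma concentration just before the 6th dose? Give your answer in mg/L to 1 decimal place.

3.3 mg/L

f = (1/2)^(τ/t½) = (1/2)^(30/20) ≈ 0.3536.
C₀ = D/Vd = 1676/273 ≈ 6.139 mg/L.
Before the 6th dose, 5 doses have been given. Superposition: Cmin = C₀·(f + f² + … + f^5).
≈ 6.139 × (0.3536 + 0.1250 + 0.0442 + 0.0156 + 0.0055) ≈ 6.139 × 0.5439 ≈ 3.339 mg/L.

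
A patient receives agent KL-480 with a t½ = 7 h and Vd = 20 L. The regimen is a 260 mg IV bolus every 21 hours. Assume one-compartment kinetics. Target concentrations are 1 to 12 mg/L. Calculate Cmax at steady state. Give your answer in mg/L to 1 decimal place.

14.9 mg/L

The dosing interval is 3 half-lives, so f = 2^(−3) = 0.125.
Accumulation ratio R = 1/(1 − f) = 1/0.875 = 8/7.
Single-dose peak C₀ = D/Vd = 260/20 = 13 mg/L.
Steady-state peak Cmax,ss = C₀·R = 13 × 8/7 ≈ 14.857 mg/L.
Peak 14.9 mg/L vs MTC 12 mg/L: exceeds toxic threshold.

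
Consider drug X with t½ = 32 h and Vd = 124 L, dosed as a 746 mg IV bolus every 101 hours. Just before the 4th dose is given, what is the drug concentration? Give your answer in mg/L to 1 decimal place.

0.8 mg/L

f = (1/2)^(τ/t½) = (1/2)^(101/32) ≈ 0.1122.
C₀ = D/Vd = 746/124 ≈ 6.016 mg/L.
Before the 4th dose, 3 doses have been given. Superposition: Cmin = C₀·(f + f² + … + f^3).
≈ 6.016 × (0.1122 + 0.0126 + 0.0014) ≈ 6.016 × 0.1262 ≈ 0.759 mg/L.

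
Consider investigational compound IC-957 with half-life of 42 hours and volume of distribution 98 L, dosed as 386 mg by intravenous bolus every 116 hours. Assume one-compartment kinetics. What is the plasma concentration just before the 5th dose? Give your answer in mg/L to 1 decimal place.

0.7 mg/L

f = (1/2)^(τ/t½) = (1/2)^(116/42) ≈ 0.1474.
C₀ = D/Vd = 386/98 ≈ 3.939 mg/L.
Before the 5th dose, 4 doses have been given. Superposition: Cmin = C₀·(f + f² + … + f^4).
≈ 3.939 × (0.1474 + 0.0217 + 0.0032 + 0.0005) ≈ 3.939 × 0.1728 ≈ 0.681 mg/L.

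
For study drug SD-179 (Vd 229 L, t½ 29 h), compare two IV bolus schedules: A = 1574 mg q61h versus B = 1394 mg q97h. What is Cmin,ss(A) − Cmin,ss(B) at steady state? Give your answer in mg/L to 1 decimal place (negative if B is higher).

1.4 mg/L

Regimen A: f = (1/2)^(61/29) ≈ 0.2327; Cmin,ss = (1574/229)·f/(1−f) ≈ 2.084 mg/L.
Regimen B: f = (1/2)^(97/29) ≈ 0.0984; Cmin,ss = (1394/229)·f/(1−f) ≈ 0.664 mg/L.
Difference ≈ 2.084 − 0.664 ≈ 1.420 mg/L.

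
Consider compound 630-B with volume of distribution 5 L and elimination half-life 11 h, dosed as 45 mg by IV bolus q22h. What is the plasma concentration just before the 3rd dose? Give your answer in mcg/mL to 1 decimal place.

2.8 mcg/mL

f = (1/2)^(τ/t½) = (1/2)^(22/11) ≈ 0.2500.
C₀ = D/Vd = 45/5 ≈ 9.000 mcg/mL.
Before the 3rd dose, 2 doses have been given. Superposition: Cmin = C₀·(f + f²).
≈ 9.000 × (0.2500 + 0.0625) ≈ 9.000 × 0.3125 ≈ 2.812 mcg/mL.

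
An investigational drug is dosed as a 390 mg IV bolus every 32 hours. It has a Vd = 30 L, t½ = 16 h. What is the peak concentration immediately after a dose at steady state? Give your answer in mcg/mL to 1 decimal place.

17.3 mcg/mL

τ = 32 h = 2 half-lives, so f = (1/2)^2 = 0.25.
Accumulation ratio R = 1/(1 − f) = 1/0.75 = 4/3.
Single-dose peak C₀ = D/Vd = 390/30 = 13 mcg/mL.
Steady-state peak Cmax,ss = C₀·R = 13 × 4/3 ≈ 17.333 mcg/mL.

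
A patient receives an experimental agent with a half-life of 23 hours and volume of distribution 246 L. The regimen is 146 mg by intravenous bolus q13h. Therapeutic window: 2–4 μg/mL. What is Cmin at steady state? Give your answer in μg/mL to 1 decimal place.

1.2 μg/mL

Over one 13-h interval, 13/23 ≈ 0.56522 half-lives elapse, leaving f ≈ 0.6759 of each dose.
Each bolus raises the concentration by D/Vd = 146/246 ≈ 0.593 μg/mL.
Steady-state trough Cmin,ss = C₀·f/(1−f) ≈ 0.593 × 0.6759/0.3241 ≈ 1.237 μg/mL.
Trough 1.2 μg/mL vs MEC 2 μg/mL: subtherapeutic.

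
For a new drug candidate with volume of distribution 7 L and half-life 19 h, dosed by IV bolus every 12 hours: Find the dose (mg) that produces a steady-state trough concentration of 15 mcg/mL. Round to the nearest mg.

τ/t½ = 12/19 ≈ 0.63158, so f = (1/2)^(12/19) ≈ 0.645470.
Cmin,ss = (D/Vd)·f/(1−f), so D = Cmin,ss·Vd·(1−f)/f.
D = 15 × 7 × (1−f)/f ≈ 15 × 7 × 0.54926 ≈ 57.67 mg.

58 mg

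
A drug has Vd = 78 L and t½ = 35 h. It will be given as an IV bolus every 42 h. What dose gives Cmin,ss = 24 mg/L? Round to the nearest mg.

2429 mg

τ/t½ = 42/35 ≈ 1.2, so f = (1/2)^(42/35) ≈ 0.435275.
Cmin,ss = (D/Vd)·f/(1−f), so D = Cmin,ss·Vd·(1−f)/f.
D = 24 × 78 × (1−f)/f ≈ 24 × 78 × 1.29740 ≈ 2428.73 mg.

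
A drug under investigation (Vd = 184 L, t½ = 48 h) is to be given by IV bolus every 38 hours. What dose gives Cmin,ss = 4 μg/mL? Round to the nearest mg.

τ/t½ = 38/48 ≈ 0.79167, so f = (1/2)^(38/48) ≈ 0.577676.
Cmin,ss = (D/Vd)·f/(1−f), so D = Cmin,ss·Vd·(1−f)/f.
D = 4 × 184 × (1−f)/f ≈ 4 × 184 × 0.73107 ≈ 538.07 mg.

538 mg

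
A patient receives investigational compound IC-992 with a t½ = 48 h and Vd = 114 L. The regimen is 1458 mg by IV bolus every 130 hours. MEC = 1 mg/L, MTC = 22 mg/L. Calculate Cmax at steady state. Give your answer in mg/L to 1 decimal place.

k = ln2/t½ = ln2/48 ≈ 0.014441 h⁻¹; fraction remaining f = e^(−kτ) = e^(−0.014441×130) ≈ 0.1530.
Accumulation ratio R = 1/(1 − f) ≈ 1/0.8470 ≈ 1.1806.
Single-dose peak C₀ = D/Vd = 1458/114 ≈ 12.789 mg/L.
Steady-state peak Cmax,ss = C₀·R ≈ 12.789 × 1.1806 ≈ 15.099 mg/L.
Peak 15.1 mg/L vs MTC 22 mg/L: below toxic threshold.

15.1 mg/L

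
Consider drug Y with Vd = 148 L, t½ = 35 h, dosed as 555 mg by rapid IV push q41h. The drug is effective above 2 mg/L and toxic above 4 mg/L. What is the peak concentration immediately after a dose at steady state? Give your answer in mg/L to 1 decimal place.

6.7 mg/L

τ/t½ = 41/35 ≈ 1.1714, so fraction remaining f = (1/2)^(41/35) ≈ 0.4440.
At steady state, accumulation factor R = 1/(1 − e^(−kτ)) ≈ 1.7986.
Each bolus raises the concentration by D/Vd = 555/148 ≈ 3.750 mg/L.
Steady-state peak Cmax,ss = C₀·R ≈ 3.750 × 1.7986 ≈ 6.745 mg/L.
Peak 6.7 mg/L vs MTC 4 mg/L: exceeds toxic threshold.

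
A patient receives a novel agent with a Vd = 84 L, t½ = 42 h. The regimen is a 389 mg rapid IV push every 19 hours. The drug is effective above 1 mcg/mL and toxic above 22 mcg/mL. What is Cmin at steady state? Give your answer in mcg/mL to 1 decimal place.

Over one 19-h interval, 19/42 ≈ 0.45238 half-lives elapse, leaving f ≈ 0.7308 of each dose.
Each bolus raises the concentration by D/Vd = 389/84 ≈ 4.631 mcg/mL.
Steady-state trough Cmin,ss = C₀·f/(1−f) ≈ 4.631 × 0.7308/0.2692 ≈ 12.572 mcg/mL.
Trough 12.6 mcg/mL vs MEC 1 mcg/mL: adequate.

12.6 mcg/mL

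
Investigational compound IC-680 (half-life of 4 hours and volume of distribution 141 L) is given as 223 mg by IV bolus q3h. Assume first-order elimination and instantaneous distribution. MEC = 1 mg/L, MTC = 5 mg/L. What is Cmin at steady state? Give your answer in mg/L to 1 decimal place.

τ/t½ = 3/4 ≈ 0.75, so fraction remaining f = (1/2)^(3/4) ≈ 0.5946.
At steady state, accumulation factor R = 1/(1 − e^(−kτ)) ≈ 2.4667.
Single-dose peak C₀ = D/Vd = 223/141 ≈ 1.582 mg/L.
Cmax,ss = C₀/(1 − f) ≈ 1.582/0.4054 ≈ 3.902 mg/L.
Steady-state trough Cmin,ss = Cmax,ss·f ≈ 3.902 × 0.5946 ≈ 2.320 mg/L.
Trough 2.3 mg/L vs MEC 1 mg/L: adequate.

2.3 mg/L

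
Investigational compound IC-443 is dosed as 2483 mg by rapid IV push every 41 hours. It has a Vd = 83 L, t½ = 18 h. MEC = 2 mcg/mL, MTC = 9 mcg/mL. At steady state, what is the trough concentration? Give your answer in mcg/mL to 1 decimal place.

τ/t½ = 41/18 ≈ 2.2778, so fraction remaining f = (1/2)^(41/18) ≈ 0.2062.
Accumulation ratio R = 1/(1 − f) ≈ 1/0.7938 ≈ 1.2598.
Each bolus raises the concentration by D/Vd = 2483/83 ≈ 29.916 mcg/mL.
Steady-state peak Cmax,ss = C₀·R ≈ 29.916 × 1.2598 ≈ 37.688 mcg/mL.
Steady-state trough Cmin,ss = Cmax,ss·f ≈ 37.688 × 0.2062 ≈ 7.771 mcg/mL.
Trough 7.8 mcg/mL vs MEC 2 mcg/mL: adequate.

7.8 mcg/mL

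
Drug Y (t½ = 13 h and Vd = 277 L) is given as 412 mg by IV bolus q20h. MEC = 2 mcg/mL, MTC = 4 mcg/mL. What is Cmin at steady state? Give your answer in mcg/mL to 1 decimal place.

k = ln2/t½ = ln2/13 ≈ 0.053319 h⁻¹; fraction remaining f = e^(−kτ) = e^(−0.053319×20) ≈ 0.3443.
At steady state, accumulation factor R = 1/(1 − e^(−kτ)) ≈ 1.5251.
Single-dose peak C₀ = D/Vd = 412/277 ≈ 1.487 mcg/mL.
Steady-state peak Cmax,ss = C₀·R ≈ 1.487 × 1.5251 ≈ 2.268 mcg/mL.
Steady-state trough Cmin,ss = Cmax,ss·f ≈ 2.268 × 0.3443 ≈ 0.781 mcg/mL.
Trough 0.8 mcg/mL vs MEC 2 mcg/mL: subtherapeutic.

0.8 mcg/mL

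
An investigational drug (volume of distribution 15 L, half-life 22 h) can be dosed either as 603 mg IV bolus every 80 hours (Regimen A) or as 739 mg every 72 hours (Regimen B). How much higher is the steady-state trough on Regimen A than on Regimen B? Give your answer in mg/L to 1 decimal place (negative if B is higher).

Regimen A: f = (1/2)^(80/22) ≈ 0.0804; Cmin,ss = (603/15)·f/(1−f) ≈ 3.515 mg/L.
Regimen B: f = (1/2)^(72/22) ≈ 0.1035; Cmin,ss = (739/15)·f/(1−f) ≈ 5.688 mg/L.
Difference ≈ 3.515 − 5.688 ≈ -2.173 mg/L.

-2.2 mg/L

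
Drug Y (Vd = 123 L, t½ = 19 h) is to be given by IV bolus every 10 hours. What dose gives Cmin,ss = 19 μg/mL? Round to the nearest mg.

1029 mg

τ/t½ = 10/19 ≈ 0.52632, so f = (1/2)^(10/19) ≈ 0.694326.
Cmin,ss = (D/Vd)·f/(1−f), so D = Cmin,ss·Vd·(1−f)/f.
D = 19 × 123 × (1−f)/f ≈ 19 × 123 × 0.44025 ≈ 1028.86 mg.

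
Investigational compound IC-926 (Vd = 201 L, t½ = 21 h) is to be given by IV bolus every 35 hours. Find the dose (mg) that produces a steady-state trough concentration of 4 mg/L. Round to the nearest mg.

τ/t½ = 35/21 ≈ 1.6667, so f = (1/2)^(35/21) ≈ 0.314980.
Cmin,ss = (D/Vd)·f/(1−f), so D = Cmin,ss·Vd·(1−f)/f.
D = 4 × 201 × (1−f)/f ≈ 4 × 201 × 2.17480 ≈ 1748.54 mg.

1749 mg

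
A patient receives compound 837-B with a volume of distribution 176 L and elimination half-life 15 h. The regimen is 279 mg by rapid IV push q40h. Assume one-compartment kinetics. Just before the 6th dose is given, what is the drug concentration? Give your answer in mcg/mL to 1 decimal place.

f = (1/2)^(τ/t½) = (1/2)^(40/15) ≈ 0.1575.
C₀ = D/Vd = 279/176 ≈ 1.585 mcg/mL.
Before the 6th dose, 5 doses have been given. Superposition: Cmin = C₀·(f + f² + … + f^5).
≈ 1.585 × (0.1575 + 0.0248 + 0.0039 + 0.0006 + 0.0001) ≈ 1.585 × 0.1869 ≈ 0.296 mcg/mL.

0.3 mcg/mL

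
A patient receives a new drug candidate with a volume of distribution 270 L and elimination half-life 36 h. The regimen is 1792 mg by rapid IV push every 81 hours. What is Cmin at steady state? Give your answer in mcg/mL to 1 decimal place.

1.8 mcg/mL

τ/t½ = 81/36 ≈ 2.25, so fraction remaining f = (1/2)^(81/36) ≈ 0.2102.
Single-dose peak C₀ = D/Vd = 1792/270 ≈ 6.637 mcg/mL.
Steady-state trough Cmin,ss = C₀·f/(1−f) ≈ 6.637 × 0.2102/0.7898 ≈ 1.766 mcg/mL.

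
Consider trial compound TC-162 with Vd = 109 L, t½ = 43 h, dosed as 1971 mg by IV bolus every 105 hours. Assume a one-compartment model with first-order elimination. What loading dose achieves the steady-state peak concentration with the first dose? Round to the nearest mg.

2416 mg

f = (1/2)^(105/43) ≈ 0.184046; accumulation ratio R = 1/(1−f) ≈ 1.22556.
Loading dose to hit Cmax,ss on first dose: D_load = D_maint·R ≈ 1971 × 1.22556 ≈ 2415.58 mg.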